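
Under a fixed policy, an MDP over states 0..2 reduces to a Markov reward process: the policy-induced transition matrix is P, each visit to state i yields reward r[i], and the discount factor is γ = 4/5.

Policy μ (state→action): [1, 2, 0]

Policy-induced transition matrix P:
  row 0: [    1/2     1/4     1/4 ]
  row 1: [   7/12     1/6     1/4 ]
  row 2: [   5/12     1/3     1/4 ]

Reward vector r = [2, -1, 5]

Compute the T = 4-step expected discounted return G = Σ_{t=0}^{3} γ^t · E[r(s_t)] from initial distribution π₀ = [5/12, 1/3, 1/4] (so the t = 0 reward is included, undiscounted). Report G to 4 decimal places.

G = 5.6696

t=0: π = [0.4167, 0.3333, 0.2500], E[r] = 1.7500, γ^t·E[r] = 1.750000, running G = 1.750000
t=1: π = [0.5069, 0.2431, 0.2500], E[r] = 2.0208, γ^t·E[r] = 1.616667, running G = 3.366667
t=2: π = [0.4994, 0.2506, 0.2500], E[r] = 1.9983, γ^t·E[r] = 1.278889, running G = 4.645556
t=3: π = [0.5000, 0.2500, 0.2500], E[r] = 2.0001, γ^t·E[r] = 1.024074, running G = 5.669630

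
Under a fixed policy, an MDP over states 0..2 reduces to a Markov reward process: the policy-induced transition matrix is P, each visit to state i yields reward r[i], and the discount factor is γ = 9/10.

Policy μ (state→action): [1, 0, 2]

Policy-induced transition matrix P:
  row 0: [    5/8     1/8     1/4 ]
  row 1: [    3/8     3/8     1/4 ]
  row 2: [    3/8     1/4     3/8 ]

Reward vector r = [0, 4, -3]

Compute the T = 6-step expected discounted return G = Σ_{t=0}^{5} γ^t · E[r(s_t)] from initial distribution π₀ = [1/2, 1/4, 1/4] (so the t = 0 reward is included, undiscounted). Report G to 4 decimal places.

t=0: π = [0.5000, 0.2500, 0.2500], E[r] = 0.2500, γ^t·E[r] = 0.250000, running G = 0.250000
t=1: π = [0.5000, 0.2188, 0.2813], E[r] = 0.0313, γ^t·E[r] = 0.028125, running G = 0.278125
t=2: π = [0.5000, 0.2148, 0.2852], E[r] = 0.0039, γ^t·E[r] = 0.003164, running G = 0.281289
t=3: π = [0.5000, 0.2144, 0.2856], E[r] = 0.0005, γ^t·E[r] = 0.000356, running G = 0.281645
t=4: π = [0.5000, 0.2143, 0.2857], E[r] = 0.0001, γ^t·E[r] = 0.000040, running G = 0.281685
t=5: π = [0.5000, 0.2143, 0.2857], E[r] = 0.0000, γ^t·E[r] = 0.000005, running G = 0.281690

G = 0.2817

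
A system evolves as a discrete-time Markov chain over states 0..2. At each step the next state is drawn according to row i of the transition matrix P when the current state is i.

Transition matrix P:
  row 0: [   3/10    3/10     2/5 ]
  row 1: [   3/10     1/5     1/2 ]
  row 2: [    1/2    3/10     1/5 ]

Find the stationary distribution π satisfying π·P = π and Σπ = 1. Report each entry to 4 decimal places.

Balance equations π_j = Σ_i π_i·P[i][j]:
  π_0 = 3/10·π_0 + 3/10·π_1 + 1/2·π_2
  π_1 = 3/10·π_0 + 1/5·π_1 + 3/10·π_2
  normalize: π_0 + π_1 + π_2 = 1
Solving the linear system gives exactly π = [49/132, 3/11, 47/132].

π = [0.3712, 0.2727, 0.3561]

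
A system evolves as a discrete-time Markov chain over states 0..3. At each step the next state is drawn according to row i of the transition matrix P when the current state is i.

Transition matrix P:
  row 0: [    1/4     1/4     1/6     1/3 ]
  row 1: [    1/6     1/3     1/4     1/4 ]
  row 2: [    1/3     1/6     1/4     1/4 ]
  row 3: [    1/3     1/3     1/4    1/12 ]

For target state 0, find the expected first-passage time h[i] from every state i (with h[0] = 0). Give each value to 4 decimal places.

h = [0.0000, 4.0976, 3.4146, 3.5122]

First-step conditioning: h[0] = 0; for i ≠ 0, h[i] = 1 + Σ_k P[i][k]·h[k].
  h[1] = 1 + 1/3·h[1] + 1/4·h[2] + 1/4·h[3]
  h[2] = 1 + 1/6·h[1] + 1/4·h[2] + 1/4·h[3]
  h[3] = 1 + 1/3·h[1] + 1/4·h[2] + 1/12·h[3]
Solving the 3×3 linear system over states ≠ 0 gives exactly h = [0, 168/41, 140/41, 144/41] (h[0] = 0 is the target).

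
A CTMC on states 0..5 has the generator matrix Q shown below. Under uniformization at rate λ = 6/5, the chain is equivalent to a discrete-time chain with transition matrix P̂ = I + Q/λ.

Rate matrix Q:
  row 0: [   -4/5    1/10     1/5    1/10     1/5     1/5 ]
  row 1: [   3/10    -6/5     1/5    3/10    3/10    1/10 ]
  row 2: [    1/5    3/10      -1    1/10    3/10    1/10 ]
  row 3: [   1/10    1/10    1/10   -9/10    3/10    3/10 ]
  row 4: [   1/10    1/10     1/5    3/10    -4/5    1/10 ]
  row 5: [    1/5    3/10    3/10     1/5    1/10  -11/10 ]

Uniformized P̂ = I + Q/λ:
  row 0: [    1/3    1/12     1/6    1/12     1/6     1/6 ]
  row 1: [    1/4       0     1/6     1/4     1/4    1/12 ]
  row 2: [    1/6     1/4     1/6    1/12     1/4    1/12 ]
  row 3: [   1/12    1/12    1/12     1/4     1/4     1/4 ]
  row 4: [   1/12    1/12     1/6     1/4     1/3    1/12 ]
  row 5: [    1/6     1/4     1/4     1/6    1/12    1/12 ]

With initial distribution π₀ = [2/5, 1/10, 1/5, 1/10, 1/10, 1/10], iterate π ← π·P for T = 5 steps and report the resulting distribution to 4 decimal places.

π = [0.1706, 0.1216, 0.1621, 0.1837, 0.2338, 0.1281]

t=0: π = [0.4000, 0.1000, 0.2000, 0.1000, 0.1000, 0.1000]
t=1: π = [0.2250, 0.1250, 0.1667, 0.1417, 0.2083, 0.1333]
t=2: π = [0.1854, 0.1229, 0.1660, 0.1736, 0.2264, 0.1257]
t=3: π = [0.1745, 0.1217, 0.1627, 0.1810, 0.2325, 0.1277]
t=4: π = [0.1714, 0.1216, 0.1622, 0.1832, 0.2335, 0.1280]
t=5: π = [0.1706, 0.1216, 0.1621, 0.1837, 0.2338, 0.1281]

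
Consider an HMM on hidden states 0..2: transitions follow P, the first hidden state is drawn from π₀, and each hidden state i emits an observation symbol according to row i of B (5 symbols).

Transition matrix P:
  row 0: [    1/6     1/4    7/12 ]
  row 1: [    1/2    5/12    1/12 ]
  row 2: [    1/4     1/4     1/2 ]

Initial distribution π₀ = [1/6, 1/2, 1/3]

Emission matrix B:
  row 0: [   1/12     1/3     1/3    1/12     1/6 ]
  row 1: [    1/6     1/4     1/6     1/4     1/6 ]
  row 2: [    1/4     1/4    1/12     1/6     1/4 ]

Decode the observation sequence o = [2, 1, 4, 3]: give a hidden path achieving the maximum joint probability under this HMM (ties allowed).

path = [1, 0, 2, 2]

t=0: δ = [5.556e-02, 8.333e-02, 2.778e-02]  (obs o_0=2)
t=1: δ = [1.389e-02, 8.681e-03, 8.102e-03]  ψ = [1, 1, 0]  (obs o_1=1)
t=2: δ = [7.234e-04, 6.028e-04, 2.025e-03]  ψ = [1, 1, 0]  (obs o_2=4)
t=3: δ = [4.220e-05, 1.266e-04, 1.688e-04]  ψ = [2, 2, 2]  (obs o_3=3)
backtrack: best end state = 2; path = [1, 0, 2, 2]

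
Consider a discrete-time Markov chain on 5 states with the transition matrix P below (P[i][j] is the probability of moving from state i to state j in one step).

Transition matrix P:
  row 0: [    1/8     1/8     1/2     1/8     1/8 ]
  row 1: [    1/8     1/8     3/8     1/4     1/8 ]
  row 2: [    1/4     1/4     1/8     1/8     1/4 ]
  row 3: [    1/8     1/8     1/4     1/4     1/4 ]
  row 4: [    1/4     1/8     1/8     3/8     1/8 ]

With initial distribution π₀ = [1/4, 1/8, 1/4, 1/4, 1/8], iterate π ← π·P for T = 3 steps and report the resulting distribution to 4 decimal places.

t=0: π = [0.2500, 0.1250, 0.2500, 0.2500, 0.1250]
t=1: π = [0.1719, 0.1563, 0.2813, 0.2031, 0.1875]
t=2: π = [0.1836, 0.1602, 0.2539, 0.2168, 0.1855]
t=3: π = [0.1799, 0.1567, 0.2610, 0.2185, 0.1838]

π = [0.1799, 0.1567, 0.2610, 0.2185, 0.1838]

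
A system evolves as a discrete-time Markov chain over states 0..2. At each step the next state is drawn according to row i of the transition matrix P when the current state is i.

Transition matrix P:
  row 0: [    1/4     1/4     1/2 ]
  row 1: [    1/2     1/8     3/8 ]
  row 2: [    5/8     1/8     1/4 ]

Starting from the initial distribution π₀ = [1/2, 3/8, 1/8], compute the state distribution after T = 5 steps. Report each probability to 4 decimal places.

t=0: π = [0.5000, 0.3750, 0.1250]
t=1: π = [0.3906, 0.1875, 0.4219]
t=2: π = [0.4551, 0.1738, 0.3711]
t=3: π = [0.4326, 0.1819, 0.3855]
t=4: π = [0.4400, 0.1791, 0.3809]
t=5: π = [0.4376, 0.1800, 0.3824]

π = [0.4376, 0.1800, 0.3824]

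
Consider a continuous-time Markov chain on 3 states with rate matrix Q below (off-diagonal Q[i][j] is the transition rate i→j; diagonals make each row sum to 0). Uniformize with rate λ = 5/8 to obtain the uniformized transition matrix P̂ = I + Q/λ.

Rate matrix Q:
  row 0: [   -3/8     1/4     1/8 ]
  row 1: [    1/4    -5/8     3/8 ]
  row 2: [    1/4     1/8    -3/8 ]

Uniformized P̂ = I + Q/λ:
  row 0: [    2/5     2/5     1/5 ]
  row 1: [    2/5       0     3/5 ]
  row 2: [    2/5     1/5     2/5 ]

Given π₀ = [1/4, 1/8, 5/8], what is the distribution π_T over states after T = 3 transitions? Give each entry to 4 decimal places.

π = [0.4000, 0.2330, 0.3670]

t=0: π = [0.2500, 0.1250, 0.6250]
t=1: π = [0.4000, 0.2250, 0.3750]
t=2: π = [0.4000, 0.2350, 0.3650]
t=3: π = [0.4000, 0.2330, 0.3670]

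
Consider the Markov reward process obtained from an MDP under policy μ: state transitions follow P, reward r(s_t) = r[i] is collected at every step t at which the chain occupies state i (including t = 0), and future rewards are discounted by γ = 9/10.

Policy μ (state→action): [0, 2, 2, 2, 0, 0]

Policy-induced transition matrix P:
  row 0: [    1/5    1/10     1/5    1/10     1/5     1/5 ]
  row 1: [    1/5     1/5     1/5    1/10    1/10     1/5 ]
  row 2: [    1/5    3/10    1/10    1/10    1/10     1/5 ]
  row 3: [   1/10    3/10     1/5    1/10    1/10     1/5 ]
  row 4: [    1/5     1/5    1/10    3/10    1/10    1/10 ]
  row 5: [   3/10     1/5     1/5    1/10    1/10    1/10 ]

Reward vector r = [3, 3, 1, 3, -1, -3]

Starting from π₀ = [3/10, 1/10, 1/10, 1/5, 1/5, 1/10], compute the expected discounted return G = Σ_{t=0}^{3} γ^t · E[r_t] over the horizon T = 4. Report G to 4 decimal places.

G = 4.1892

t=0: π = [0.3000, 0.1000, 0.1000, 0.2000, 0.2000, 0.1000], E[r] = 1.4000, γ^t·E[r] = 1.400000, running G = 1.400000
t=1: π = [0.1900, 0.2000, 0.1700, 0.1400, 0.1300, 0.1700], E[r] = 1.1200, γ^t·E[r] = 1.008000, running G = 2.408000
t=2: π = [0.2030, 0.2120, 0.1700, 0.1260, 0.1190, 0.1700], E[r] = 1.1640, γ^t·E[r] = 0.942840, running G = 3.350840
t=3: π = [0.2044, 0.2093, 0.1711, 0.1238, 0.1203, 0.1711], E[r] = 1.1500, γ^t·E[r] = 0.838350, running G = 4.189190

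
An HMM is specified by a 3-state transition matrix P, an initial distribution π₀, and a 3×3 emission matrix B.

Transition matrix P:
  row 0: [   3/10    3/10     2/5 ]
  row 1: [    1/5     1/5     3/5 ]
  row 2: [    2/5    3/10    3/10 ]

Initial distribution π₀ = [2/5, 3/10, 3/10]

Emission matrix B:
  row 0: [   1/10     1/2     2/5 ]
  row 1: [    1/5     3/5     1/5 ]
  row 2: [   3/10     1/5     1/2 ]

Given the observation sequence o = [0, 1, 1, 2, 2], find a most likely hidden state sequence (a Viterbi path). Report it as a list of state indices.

path = [2, 0, 1, 2, 0]

t=0: δ = [4.000e-02, 6.000e-02, 9.000e-02]  (obs o_0=0)
t=1: δ = [1.800e-02, 1.620e-02, 7.200e-03]  ψ = [2, 2, 1]  (obs o_1=1)
t=2: δ = [2.700e-03, 3.240e-03, 1.944e-03]  ψ = [0, 0, 1]  (obs o_2=1)
t=3: δ = [3.240e-04, 1.620e-04, 9.720e-04]  ψ = [0, 0, 1]  (obs o_3=2)
t=4: δ = [1.555e-04, 5.832e-05, 1.458e-04]  ψ = [2, 2, 2]  (obs o_4=2)
backtrack: best end state = 0; path = [2, 0, 1, 2, 0]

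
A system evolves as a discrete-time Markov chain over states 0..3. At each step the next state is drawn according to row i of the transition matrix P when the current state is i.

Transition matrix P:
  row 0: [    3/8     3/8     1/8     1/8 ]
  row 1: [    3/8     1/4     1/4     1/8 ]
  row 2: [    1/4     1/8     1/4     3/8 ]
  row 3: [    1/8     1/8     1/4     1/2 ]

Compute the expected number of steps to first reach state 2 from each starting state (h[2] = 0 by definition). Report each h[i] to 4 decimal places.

First-step conditioning: h[2] = 0; for i ≠ 2, h[i] = 1 + Σ_k P[i][k]·h[k].
  h[0] = 1 + 3/8·h[0] + 3/8·h[1] + 1/8·h[3]
  h[1] = 1 + 3/8·h[0] + 1/4·h[1] + 1/8·h[3]
  h[3] = 1 + 1/8·h[0] + 1/8·h[1] + 1/2·h[3]
Solving the 3×3 linear system over states ≠ 2 gives exactly h = [360/67, 320/67, 0, 304/67] (h[2] = 0 is the target).

h = [5.3731, 4.7761, 0.0000, 4.5373]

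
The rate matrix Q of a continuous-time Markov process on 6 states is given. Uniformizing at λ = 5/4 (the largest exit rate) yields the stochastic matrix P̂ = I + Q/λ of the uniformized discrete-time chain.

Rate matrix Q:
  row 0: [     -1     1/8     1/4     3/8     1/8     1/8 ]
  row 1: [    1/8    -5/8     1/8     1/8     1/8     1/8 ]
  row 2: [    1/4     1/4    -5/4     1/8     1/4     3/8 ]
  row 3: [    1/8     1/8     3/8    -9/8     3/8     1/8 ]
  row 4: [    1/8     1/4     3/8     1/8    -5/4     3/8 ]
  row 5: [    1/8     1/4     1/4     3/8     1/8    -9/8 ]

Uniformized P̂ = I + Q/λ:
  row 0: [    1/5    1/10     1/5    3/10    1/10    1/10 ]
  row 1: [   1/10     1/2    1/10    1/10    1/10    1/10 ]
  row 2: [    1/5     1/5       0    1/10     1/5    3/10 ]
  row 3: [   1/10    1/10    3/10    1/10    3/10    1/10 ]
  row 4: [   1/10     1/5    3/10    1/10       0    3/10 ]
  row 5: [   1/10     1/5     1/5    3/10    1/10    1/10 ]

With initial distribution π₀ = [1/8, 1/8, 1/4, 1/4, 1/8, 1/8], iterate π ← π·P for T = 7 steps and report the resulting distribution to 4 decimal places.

π = [0.1301, 0.2445, 0.1708, 0.1583, 0.1352, 0.1612]

t=0: π = [0.1250, 0.1250, 0.2500, 0.2500, 0.1250, 0.1250]
t=1: π = [0.1375, 0.2000, 0.1750, 0.1500, 0.1625, 0.1750]
t=2: π = [0.1313, 0.2313, 0.1763, 0.1625, 0.1313, 0.1675]
t=3: π = [0.1308, 0.2400, 0.1710, 0.1598, 0.1370, 0.1615]
t=4: π = [0.1302, 0.2430, 0.1715, 0.1585, 0.1354, 0.1616]
t=5: π = [0.1302, 0.2440, 0.1708, 0.1584, 0.1353, 0.1614]
t=6: π = [0.1301, 0.2444, 0.1708, 0.1583, 0.1352, 0.1612]
t=7: π = [0.1301, 0.2445, 0.1708, 0.1583, 0.1352, 0.1612]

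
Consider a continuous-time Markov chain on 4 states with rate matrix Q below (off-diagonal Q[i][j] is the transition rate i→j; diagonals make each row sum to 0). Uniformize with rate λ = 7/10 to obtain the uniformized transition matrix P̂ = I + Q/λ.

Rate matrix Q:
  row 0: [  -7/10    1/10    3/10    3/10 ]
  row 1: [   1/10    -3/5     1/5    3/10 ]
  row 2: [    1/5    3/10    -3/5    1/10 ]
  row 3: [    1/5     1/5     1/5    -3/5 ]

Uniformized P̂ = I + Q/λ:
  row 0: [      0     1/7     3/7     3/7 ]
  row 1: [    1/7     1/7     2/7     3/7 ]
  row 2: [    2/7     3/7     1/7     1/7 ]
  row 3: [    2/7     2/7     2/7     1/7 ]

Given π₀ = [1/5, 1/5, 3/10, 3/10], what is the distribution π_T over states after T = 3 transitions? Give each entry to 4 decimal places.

t=0: π = [0.2000, 0.2000, 0.3000, 0.3000]
t=1: π = [0.2000, 0.2714, 0.2714, 0.2571]
t=2: π = [0.1898, 0.2571, 0.2755, 0.2776]
t=3: π = [0.1948, 0.2612, 0.2735, 0.2706]

π = [0.1948, 0.2612, 0.2735, 0.2706]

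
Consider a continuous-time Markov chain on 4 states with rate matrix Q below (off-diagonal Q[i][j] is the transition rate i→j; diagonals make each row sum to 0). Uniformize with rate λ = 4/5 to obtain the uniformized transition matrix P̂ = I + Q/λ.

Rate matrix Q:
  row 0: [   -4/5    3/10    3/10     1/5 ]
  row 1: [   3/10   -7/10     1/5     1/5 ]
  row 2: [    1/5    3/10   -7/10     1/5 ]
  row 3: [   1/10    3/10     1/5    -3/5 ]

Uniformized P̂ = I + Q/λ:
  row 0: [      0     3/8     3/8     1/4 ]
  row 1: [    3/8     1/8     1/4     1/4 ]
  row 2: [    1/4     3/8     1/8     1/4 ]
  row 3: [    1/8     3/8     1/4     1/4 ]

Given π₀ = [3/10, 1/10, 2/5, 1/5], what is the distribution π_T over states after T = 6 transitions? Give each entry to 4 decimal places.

t=0: π = [0.3000, 0.1000, 0.4000, 0.2000]
t=1: π = [0.1625, 0.3500, 0.2375, 0.2500]
t=2: π = [0.2219, 0.2875, 0.2406, 0.2500]
t=3: π = [0.1992, 0.3031, 0.2477, 0.2500]
t=4: π = [0.2068, 0.2992, 0.2439, 0.2500]
t=5: π = [0.2044, 0.3002, 0.2454, 0.2500]
t=6: π = [0.2052, 0.3000, 0.2449, 0.2500]

π = [0.2052, 0.3000, 0.2449, 0.2500]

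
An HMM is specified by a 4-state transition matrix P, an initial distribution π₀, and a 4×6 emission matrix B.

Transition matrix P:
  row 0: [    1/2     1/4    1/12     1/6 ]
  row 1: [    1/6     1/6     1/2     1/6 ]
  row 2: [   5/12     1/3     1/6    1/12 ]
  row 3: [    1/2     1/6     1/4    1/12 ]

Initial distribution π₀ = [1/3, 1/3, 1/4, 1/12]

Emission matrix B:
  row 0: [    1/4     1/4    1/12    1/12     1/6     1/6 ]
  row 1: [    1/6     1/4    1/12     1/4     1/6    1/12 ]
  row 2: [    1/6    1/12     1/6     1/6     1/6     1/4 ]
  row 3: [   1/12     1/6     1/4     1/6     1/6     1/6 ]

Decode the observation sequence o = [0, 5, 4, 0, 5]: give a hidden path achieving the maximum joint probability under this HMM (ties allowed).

path = [0, 0, 0, 0, 0]

t=0: δ = [8.333e-02, 5.556e-02, 4.167e-02, 6.944e-03]  (obs o_0=0)
t=1: δ = [6.944e-03, 1.736e-03, 6.944e-03, 2.315e-03]  ψ = [0, 0, 1, 0]  (obs o_1=5)
t=2: δ = [5.787e-04, 3.858e-04, 1.929e-04, 1.929e-04]  ψ = [0, 2, 2, 0]  (obs o_2=4)
t=3: δ = [7.234e-05, 2.411e-05, 3.215e-05, 8.038e-06]  ψ = [0, 0, 1, 0]  (obs o_3=0)
t=4: δ = [6.028e-06, 1.507e-06, 3.014e-06, 2.009e-06]  ψ = [0, 0, 1, 0]  (obs o_4=5)
backtrack: best end state = 0; path = [0, 0, 0, 0, 0]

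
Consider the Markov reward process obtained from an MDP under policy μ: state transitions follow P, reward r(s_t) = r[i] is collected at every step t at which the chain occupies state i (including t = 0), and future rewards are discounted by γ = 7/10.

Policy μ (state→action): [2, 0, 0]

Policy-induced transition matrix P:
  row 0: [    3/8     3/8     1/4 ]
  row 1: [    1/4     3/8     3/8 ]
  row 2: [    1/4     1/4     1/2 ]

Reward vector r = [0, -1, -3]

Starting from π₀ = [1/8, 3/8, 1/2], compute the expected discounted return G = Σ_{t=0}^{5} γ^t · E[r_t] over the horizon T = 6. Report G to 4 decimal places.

t=0: π = [0.1250, 0.3750, 0.5000], E[r] = -1.8750, γ^t·E[r] = -1.875000, running G = -1.875000
t=1: π = [0.2656, 0.3125, 0.4219], E[r] = -1.5781, γ^t·E[r] = -1.104688, running G = -2.979688
t=2: π = [0.2832, 0.3223, 0.3945], E[r] = -1.5059, γ^t·E[r] = -0.737871, running G = -3.717559
t=3: π = [0.2854, 0.3257, 0.3889], E[r] = -1.4924, γ^t·E[r] = -0.511904, running G = -4.229463
t=4: π = [0.2857, 0.3264, 0.3879], E[r] = -1.4902, γ^t·E[r] = -0.357798, running G = -4.587261
t=5: π = [0.2857, 0.3265, 0.3878], E[r] = -1.4899, γ^t·E[r] = -0.250400, running G = -4.837661

G = -4.8377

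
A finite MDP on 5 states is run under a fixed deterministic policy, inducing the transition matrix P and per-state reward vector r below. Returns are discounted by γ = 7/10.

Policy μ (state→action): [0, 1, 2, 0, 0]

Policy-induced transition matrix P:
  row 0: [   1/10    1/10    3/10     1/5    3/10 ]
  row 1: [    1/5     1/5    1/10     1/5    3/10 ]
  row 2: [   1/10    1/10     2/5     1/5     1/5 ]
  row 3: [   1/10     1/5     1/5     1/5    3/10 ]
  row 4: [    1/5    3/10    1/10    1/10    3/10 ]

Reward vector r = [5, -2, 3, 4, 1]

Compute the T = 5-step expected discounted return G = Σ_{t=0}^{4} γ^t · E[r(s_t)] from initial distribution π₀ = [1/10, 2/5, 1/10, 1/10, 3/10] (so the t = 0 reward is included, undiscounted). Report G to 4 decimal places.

t=0: π = [0.1000, 0.4000, 0.1000, 0.1000, 0.3000], E[r] = 0.7000, γ^t·E[r] = 0.700000, running G = 0.700000
t=1: π = [0.1700, 0.2100, 0.1600, 0.1700, 0.2900], E[r] = 1.8800, γ^t·E[r] = 1.316000, running G = 2.016000
t=2: π = [0.1500, 0.1960, 0.1990, 0.1710, 0.2840], E[r] = 1.9230, γ^t·E[r] = 0.942270, running G = 2.958270
t=3: π = [0.1480, 0.1935, 0.2068, 0.1716, 0.2801], E[r] = 1.9399, γ^t·E[r] = 0.665386, running G = 3.623656
t=4: π = [0.1474, 0.1925, 0.2088, 0.1720, 0.2793], E[r] = 1.9454, γ^t·E[r] = 0.467095, running G = 4.090751

G = 4.0908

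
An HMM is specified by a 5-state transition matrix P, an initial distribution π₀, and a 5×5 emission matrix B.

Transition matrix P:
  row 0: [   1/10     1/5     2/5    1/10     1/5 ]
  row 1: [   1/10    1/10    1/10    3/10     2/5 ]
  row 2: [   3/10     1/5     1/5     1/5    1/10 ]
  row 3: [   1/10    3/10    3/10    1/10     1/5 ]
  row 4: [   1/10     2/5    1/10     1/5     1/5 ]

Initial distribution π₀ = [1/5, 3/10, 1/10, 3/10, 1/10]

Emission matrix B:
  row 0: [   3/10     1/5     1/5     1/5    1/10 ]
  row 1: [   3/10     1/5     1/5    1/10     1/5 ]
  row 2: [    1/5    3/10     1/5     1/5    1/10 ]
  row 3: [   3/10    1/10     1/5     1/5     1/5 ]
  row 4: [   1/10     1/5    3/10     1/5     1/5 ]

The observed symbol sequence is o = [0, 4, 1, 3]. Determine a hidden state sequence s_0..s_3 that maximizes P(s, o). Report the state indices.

t=0: δ = [6.000e-02, 9.000e-02, 2.000e-02, 9.000e-02, 1.000e-02]  (obs o_0=0)
t=1: δ = [9.000e-04, 5.400e-03, 2.700e-03, 5.400e-03, 7.200e-03]  ψ = [1, 3, 3, 1, 1]  (obs o_1=4)
t=2: δ = [1.620e-04, 5.760e-04, 4.860e-04, 1.620e-04, 4.320e-04]  ψ = [2, 4, 3, 1, 1]  (obs o_2=1)
t=3: δ = [2.916e-05, 1.728e-05, 1.944e-05, 3.456e-05, 4.608e-05]  ψ = [2, 4, 2, 1, 1]  (obs o_3=3)
backtrack: best end state = 4; path = [1, 4, 1, 4]

path = [1, 4, 1, 4]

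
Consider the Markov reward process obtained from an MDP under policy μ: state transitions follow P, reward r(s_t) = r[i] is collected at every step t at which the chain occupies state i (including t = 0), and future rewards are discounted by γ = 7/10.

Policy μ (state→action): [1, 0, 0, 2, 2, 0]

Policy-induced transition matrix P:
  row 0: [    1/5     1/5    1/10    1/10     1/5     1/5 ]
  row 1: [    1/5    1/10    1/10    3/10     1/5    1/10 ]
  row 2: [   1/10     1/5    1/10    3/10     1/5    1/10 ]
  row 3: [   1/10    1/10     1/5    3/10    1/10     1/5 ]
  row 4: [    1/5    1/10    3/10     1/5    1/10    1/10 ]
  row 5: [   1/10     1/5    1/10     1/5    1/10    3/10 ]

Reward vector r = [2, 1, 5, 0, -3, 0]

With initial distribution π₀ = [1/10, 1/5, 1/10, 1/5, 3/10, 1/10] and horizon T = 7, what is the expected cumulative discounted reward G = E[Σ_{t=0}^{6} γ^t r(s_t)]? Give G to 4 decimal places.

t=0: π = [0.1000, 0.2000, 0.1000, 0.2000, 0.3000, 0.1000], E[r] = 0.0000, γ^t·E[r] = 0.000000, running G = 0.000000
t=1: π = [0.1600, 0.1300, 0.1800, 0.2400, 0.1400, 0.1500], E[r] = 0.9300, γ^t·E[r] = 0.651000, running G = 0.651000
t=2: π = [0.1430, 0.1490, 0.1520, 0.2390, 0.1470, 0.1700], E[r] = 0.7540, γ^t·E[r] = 0.369460, running G = 1.020460
t=3: π = [0.1439, 0.1465, 0.1533, 0.2397, 0.1444, 0.1722], E[r] = 0.7676, γ^t·E[r] = 0.263287, running G = 1.283747
t=4: π = [0.1435, 0.1469, 0.1529, 0.2396, 0.1444, 0.1728], E[r] = 0.7650, γ^t·E[r] = 0.183686, running G = 1.467433
t=5: π = [0.1435, 0.1469, 0.1528, 0.2396, 0.1443, 0.1729], E[r] = 0.7650, γ^t·E[r] = 0.128580, running G = 1.596013
t=6: π = [0.1435, 0.1469, 0.1528, 0.2396, 0.1443, 0.1729], E[r] = 0.7650, γ^t·E[r] = 0.090003, running G = 1.686016

G = 1.6860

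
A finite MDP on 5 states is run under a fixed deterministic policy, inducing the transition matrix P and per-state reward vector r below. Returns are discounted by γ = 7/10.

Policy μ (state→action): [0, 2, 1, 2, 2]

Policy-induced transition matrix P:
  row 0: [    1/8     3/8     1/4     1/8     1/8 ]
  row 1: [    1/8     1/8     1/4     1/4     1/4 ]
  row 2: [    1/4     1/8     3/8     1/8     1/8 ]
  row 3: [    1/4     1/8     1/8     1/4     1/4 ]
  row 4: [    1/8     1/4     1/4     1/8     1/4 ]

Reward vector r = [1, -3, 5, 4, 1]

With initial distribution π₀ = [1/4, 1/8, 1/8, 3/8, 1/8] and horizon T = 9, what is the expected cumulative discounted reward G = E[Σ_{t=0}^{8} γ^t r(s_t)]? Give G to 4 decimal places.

t=0: π = [0.2500, 0.1250, 0.1250, 0.3750, 0.1250], E[r] = 2.1250, γ^t·E[r] = 2.125000, running G = 2.125000
t=1: π = [0.1875, 0.2031, 0.2188, 0.1875, 0.2031], E[r] = 1.6250, γ^t·E[r] = 1.137500, running G = 3.262500
t=2: π = [0.1758, 0.1973, 0.2539, 0.1738, 0.1992], E[r] = 1.7480, γ^t·E[r] = 0.856543, running G = 4.119043
t=3: π = [0.1785, 0.1938, 0.2600, 0.1714, 0.1963], E[r] = 1.7788, γ^t·E[r] = 0.610131, running G = 4.729174
t=4: π = [0.1789, 0.1942, 0.2611, 0.1707, 0.1952], E[r] = 1.7797, γ^t·E[r] = 0.427297, running G = 5.156471
t=5: π = [0.1790, 0.1941, 0.2613, 0.1706, 0.1950], E[r] = 1.7805, γ^t·E[r] = 0.299248, running G = 5.455719
t=6: π = [0.1790, 0.1941, 0.2613, 0.1706, 0.1950], E[r] = 1.7807, γ^t·E[r] = 0.209493, running G = 5.665212
t=7: π = [0.1790, 0.1941, 0.2613, 0.1706, 0.1950], E[r] = 1.7807, γ^t·E[r] = 0.146646, running G = 5.811858
t=8: π = [0.1790, 0.1941, 0.2613, 0.1706, 0.1950], E[r] = 1.7807, γ^t·E[r] = 0.102652, running G = 5.914510

G = 5.9145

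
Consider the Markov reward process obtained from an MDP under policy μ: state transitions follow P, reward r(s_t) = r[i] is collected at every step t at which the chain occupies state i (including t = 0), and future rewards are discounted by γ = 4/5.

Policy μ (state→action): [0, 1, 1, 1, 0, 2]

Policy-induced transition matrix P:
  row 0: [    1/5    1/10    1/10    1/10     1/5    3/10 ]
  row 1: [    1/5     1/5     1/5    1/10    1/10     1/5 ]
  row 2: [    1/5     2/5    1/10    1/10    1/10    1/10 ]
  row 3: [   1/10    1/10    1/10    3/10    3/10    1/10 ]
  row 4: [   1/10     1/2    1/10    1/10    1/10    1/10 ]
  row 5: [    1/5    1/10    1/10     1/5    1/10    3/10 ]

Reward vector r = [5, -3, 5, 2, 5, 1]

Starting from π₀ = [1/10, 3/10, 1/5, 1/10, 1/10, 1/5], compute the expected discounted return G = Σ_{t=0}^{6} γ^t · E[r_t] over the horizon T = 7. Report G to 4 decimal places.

t=0: π = [0.1000, 0.3000, 0.2000, 0.1000, 0.1000, 0.2000], E[r] = 1.5000, γ^t·E[r] = 1.500000, running G = 1.500000
t=1: π = [0.1800, 0.2300, 0.1300, 0.1400, 0.1300, 0.1900], E[r] = 1.9800, γ^t·E[r] = 1.584000, running G = 3.084000
t=2: π = [0.1730, 0.2140, 0.1230, 0.1470, 0.1460, 0.1970], E[r] = 2.0590, γ^t·E[r] = 1.317760, running G = 4.401760
t=3: π = [0.1707, 0.2167, 0.1214, 0.1491, 0.1467, 0.1954], E[r] = 2.0375, γ^t·E[r] = 1.043200, running G = 5.444960
t=4: π = [0.1704, 0.2168, 0.1217, 0.1494, 0.1469, 0.1949], E[r] = 2.0382, γ^t·E[r] = 0.834847, running G = 6.279807
t=5: π = [0.1704, 0.2169, 0.1217, 0.1494, 0.1469, 0.1947], E[r] = 2.0375, γ^t·E[r] = 0.667644, running G = 6.947451
t=6: π = [0.1704, 0.2170, 0.1217, 0.1493, 0.1469, 0.1947], E[r] = 2.0374, γ^t·E[r] = 0.534092, running G = 7.481543

G = 7.4815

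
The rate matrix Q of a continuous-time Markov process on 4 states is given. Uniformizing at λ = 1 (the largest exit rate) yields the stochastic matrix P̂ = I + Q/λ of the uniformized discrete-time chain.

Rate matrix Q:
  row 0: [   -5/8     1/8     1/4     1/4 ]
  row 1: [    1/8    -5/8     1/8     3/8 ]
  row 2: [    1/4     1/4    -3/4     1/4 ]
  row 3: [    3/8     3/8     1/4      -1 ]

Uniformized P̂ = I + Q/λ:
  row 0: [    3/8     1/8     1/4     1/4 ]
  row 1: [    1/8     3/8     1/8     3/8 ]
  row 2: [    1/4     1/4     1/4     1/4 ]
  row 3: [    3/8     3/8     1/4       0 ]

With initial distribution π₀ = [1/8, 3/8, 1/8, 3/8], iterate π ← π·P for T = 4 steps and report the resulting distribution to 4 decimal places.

π = [0.2777, 0.2787, 0.2148, 0.2289]

t=0: π = [0.1250, 0.3750, 0.1250, 0.3750]
t=1: π = [0.2656, 0.3281, 0.2031, 0.2031]
t=2: π = [0.2676, 0.2832, 0.2090, 0.2402]
t=3: π = [0.2781, 0.2820, 0.2146, 0.2253]
t=4: π = [0.2777, 0.2787, 0.2148, 0.2289]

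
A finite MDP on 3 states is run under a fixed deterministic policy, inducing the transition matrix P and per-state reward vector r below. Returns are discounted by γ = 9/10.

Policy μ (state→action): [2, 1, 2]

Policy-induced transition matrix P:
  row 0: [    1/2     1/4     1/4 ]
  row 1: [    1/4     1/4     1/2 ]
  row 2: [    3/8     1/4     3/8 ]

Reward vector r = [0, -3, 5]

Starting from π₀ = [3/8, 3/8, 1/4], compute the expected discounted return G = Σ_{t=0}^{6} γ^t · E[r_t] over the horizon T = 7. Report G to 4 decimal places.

G = 4.5832

t=0: π = [0.3750, 0.3750, 0.2500], E[r] = 0.1250, γ^t·E[r] = 0.125000, running G = 0.125000
t=1: π = [0.3750, 0.2500, 0.3750], E[r] = 1.1250, γ^t·E[r] = 1.012500, running G = 1.137500
t=2: π = [0.3906, 0.2500, 0.3594], E[r] = 1.0469, γ^t·E[r] = 0.847969, running G = 1.985469
t=3: π = [0.3926, 0.2500, 0.3574], E[r] = 1.0371, γ^t·E[r] = 0.756053, running G = 2.741521
t=4: π = [0.3928, 0.2500, 0.3572], E[r] = 1.0359, γ^t·E[r] = 0.679647, running G = 3.421168
t=5: π = [0.3929, 0.2500, 0.3571], E[r] = 1.0357, γ^t·E[r] = 0.611592, running G = 4.032760
t=6: π = [0.3929, 0.2500, 0.3571], E[r] = 1.0357, γ^t·E[r] = 0.550422, running G = 4.583182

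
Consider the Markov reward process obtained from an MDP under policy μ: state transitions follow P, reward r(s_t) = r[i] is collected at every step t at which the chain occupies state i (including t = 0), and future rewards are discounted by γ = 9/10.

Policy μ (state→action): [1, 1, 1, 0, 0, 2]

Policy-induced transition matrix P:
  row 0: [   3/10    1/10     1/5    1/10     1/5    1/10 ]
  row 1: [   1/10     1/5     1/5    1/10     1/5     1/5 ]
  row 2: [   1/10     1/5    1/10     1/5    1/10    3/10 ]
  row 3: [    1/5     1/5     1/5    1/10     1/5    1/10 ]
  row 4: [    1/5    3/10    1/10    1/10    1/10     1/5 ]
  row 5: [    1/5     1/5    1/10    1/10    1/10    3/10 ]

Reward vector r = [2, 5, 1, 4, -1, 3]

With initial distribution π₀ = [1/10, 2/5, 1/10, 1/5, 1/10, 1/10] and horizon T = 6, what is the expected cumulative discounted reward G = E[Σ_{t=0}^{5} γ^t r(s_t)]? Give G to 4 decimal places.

t=0: π = [0.1000, 0.4000, 0.1000, 0.2000, 0.1000, 0.1000], E[r] = 3.3000, γ^t·E[r] = 3.300000, running G = 3.300000
t=1: π = [0.1600, 0.2000, 0.1700, 0.1100, 0.1700, 0.1900], E[r] = 2.3300, γ^t·E[r] = 2.097000, running G = 5.397000
t=2: π = [0.1790, 0.2010, 0.1470, 0.1170, 0.1470, 0.2090], E[r] = 2.4580, γ^t·E[r] = 1.990980, running G = 7.387980
t=3: π = [0.1831, 0.1968, 0.1497, 0.1147, 0.1497, 0.2060], E[r] = 2.4270, γ^t·E[r] = 1.769283, running G = 9.157263
t=4: π = [0.1837, 0.1967, 0.1495, 0.1150, 0.1495, 0.2058], E[r] = 2.4279, γ^t·E[r] = 1.592926, running G = 10.750189
t=5: π = [0.1838, 0.1966, 0.1495, 0.1149, 0.1495, 0.2057], E[r] = 2.4272, γ^t·E[r] = 1.433224, running G = 12.183413

G = 12.1834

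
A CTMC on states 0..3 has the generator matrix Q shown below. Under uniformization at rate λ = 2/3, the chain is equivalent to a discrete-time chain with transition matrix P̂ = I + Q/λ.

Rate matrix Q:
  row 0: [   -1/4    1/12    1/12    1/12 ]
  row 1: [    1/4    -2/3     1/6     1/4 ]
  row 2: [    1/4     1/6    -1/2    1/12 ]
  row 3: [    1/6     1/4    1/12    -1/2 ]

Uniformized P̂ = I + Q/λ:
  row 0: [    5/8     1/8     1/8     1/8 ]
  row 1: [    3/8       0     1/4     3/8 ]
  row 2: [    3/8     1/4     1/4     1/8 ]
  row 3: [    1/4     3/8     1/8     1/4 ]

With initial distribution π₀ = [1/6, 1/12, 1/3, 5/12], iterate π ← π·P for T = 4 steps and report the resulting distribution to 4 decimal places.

t=0: π = [0.1667, 0.0833, 0.3333, 0.4167]
t=1: π = [0.3646, 0.2604, 0.1771, 0.1979]
t=2: π = [0.4414, 0.1641, 0.1797, 0.2148]
t=3: π = [0.4585, 0.1807, 0.1680, 0.1929]
t=4: π = [0.4655, 0.1716, 0.1686, 0.1943]

π = [0.4655, 0.1716, 0.1686, 0.1943]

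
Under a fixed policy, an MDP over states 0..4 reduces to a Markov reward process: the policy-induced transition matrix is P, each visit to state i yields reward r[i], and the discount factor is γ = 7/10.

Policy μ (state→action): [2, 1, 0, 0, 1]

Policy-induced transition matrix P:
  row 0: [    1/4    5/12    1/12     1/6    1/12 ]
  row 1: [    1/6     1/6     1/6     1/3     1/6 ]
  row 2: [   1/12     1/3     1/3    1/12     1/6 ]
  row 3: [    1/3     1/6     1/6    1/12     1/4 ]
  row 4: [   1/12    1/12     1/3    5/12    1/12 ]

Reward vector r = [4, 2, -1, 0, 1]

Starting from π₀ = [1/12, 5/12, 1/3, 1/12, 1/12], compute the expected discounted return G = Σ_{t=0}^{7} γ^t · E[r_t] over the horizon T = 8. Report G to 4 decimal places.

t=0: π = [0.0833, 0.4167, 0.3333, 0.0833, 0.0833], E[r] = 0.9167, γ^t·E[r] = 0.916667, running G = 0.916667
t=1: π = [0.1528, 0.2361, 0.2292, 0.2222, 0.1597], E[r] = 1.0139, γ^t·E[r] = 0.709722, running G = 1.626389
t=2: π = [0.1840, 0.2297, 0.2188, 0.2083, 0.1591], E[r] = 1.1360, γ^t·E[r] = 0.556638, running G = 2.183027
t=3: π = [0.1852, 0.2359, 0.2143, 0.2092, 0.1554], E[r] = 1.1538, γ^t·E[r] = 0.395750, running G = 2.578777
t=4: π = [0.1861, 0.2357, 0.2129, 0.2095, 0.1557], E[r] = 1.1589, γ^t·E[r] = 0.278260, running G = 2.857037
t=5: π = [0.1864, 0.2357, 0.2126, 0.2097, 0.1556], E[r] = 1.1600, γ^t·E[r] = 0.194966, running G = 3.052003
t=6: π = [0.1865, 0.2357, 0.2125, 0.2097, 0.1556], E[r] = 1.1604, γ^t·E[r] = 0.136523, running G = 3.188526
t=7: π = [0.1865, 0.2357, 0.2125, 0.2097, 0.1556], E[r] = 1.1605, γ^t·E[r] = 0.095572, running G = 3.284098

G = 3.2841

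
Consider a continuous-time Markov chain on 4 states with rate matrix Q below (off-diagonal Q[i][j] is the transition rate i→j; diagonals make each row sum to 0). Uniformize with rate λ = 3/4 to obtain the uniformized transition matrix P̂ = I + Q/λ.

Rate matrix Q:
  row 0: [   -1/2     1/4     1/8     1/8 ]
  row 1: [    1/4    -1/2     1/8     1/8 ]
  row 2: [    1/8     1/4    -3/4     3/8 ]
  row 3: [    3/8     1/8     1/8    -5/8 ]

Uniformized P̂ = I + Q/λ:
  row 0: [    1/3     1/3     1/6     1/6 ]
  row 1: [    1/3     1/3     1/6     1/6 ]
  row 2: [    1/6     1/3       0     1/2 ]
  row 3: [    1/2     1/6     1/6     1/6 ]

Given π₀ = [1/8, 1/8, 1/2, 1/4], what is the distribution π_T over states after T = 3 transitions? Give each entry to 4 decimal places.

π = [0.3403, 0.3009, 0.1412, 0.2176]

t=0: π = [0.1250, 0.1250, 0.5000, 0.2500]
t=1: π = [0.2917, 0.2917, 0.0833, 0.3333]
t=2: π = [0.3750, 0.2778, 0.1528, 0.1944]
t=3: π = [0.3403, 0.3009, 0.1412, 0.2176]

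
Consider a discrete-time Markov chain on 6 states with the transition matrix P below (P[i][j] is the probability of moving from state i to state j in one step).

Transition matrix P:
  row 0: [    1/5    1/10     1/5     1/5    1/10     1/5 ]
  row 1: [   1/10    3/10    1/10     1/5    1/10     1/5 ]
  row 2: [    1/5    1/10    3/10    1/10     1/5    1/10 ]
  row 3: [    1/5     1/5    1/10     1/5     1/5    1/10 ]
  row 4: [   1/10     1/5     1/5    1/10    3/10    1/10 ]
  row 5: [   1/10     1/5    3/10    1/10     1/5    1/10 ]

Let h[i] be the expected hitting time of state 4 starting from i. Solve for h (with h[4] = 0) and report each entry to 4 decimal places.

First-step conditioning: h[4] = 0; for i ≠ 4, h[i] = 1 + Σ_k P[i][k]·h[k].
  h[0] = 1 + 1/5·h[0] + 1/10·h[1] + 1/5·h[2] + 1/5·h[3] + 1/5·h[5]
  h[1] = 1 + 1/10·h[0] + 3/10·h[1] + 1/10·h[2] + 1/5·h[3] + 1/5·h[5]
  h[2] = 1 + 1/5·h[0] + 1/10·h[1] + 3/10·h[2] + 1/10·h[3] + 1/10·h[5]
  h[3] = 1 + 1/5·h[0] + 1/5·h[1] + 1/10·h[2] + 1/5·h[3] + 1/10·h[5]
  h[5] = 1 + 1/10·h[0] + 1/5·h[1] + 3/10·h[2] + 1/10·h[3] + 1/10·h[5]
Solving the 5×5 linear system over states ≠ 4 gives exactly h = [8690/1317, 2930/439, 2630/439, 7990/1317, 0, 7900/1317] (h[4] = 0 is the target).

h = [6.5983, 6.6743, 5.9909, 6.0668, 0.0000, 5.9985]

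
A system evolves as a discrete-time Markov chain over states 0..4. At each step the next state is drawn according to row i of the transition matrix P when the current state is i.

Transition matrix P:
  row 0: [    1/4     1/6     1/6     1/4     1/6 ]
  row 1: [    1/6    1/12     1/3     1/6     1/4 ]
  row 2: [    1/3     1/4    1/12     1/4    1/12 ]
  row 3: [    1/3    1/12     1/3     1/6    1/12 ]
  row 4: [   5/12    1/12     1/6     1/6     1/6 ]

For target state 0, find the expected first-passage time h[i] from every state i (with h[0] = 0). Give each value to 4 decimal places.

First-step conditioning: h[0] = 0; for i ≠ 0, h[i] = 1 + Σ_k P[i][k]·h[k].
  h[1] = 1 + 1/12·h[1] + 1/3·h[2] + 1/6·h[3] + 1/4·h[4]
  h[2] = 1 + 1/4·h[1] + 1/12·h[2] + 1/4·h[3] + 1/12·h[4]
  h[3] = 1 + 1/12·h[1] + 1/3·h[2] + 1/6·h[3] + 1/12·h[4]
  h[4] = 1 + 1/12·h[1] + 1/6·h[2] + 1/6·h[3] + 1/6·h[4]
Solving the 4×4 linear system over states ≠ 0 gives exactly h = [0, 143/40, 507/160, 497/160, 45/16] (h[0] = 0 is the target).

h = [0.0000, 3.5750, 3.1688, 3.1063, 2.8125]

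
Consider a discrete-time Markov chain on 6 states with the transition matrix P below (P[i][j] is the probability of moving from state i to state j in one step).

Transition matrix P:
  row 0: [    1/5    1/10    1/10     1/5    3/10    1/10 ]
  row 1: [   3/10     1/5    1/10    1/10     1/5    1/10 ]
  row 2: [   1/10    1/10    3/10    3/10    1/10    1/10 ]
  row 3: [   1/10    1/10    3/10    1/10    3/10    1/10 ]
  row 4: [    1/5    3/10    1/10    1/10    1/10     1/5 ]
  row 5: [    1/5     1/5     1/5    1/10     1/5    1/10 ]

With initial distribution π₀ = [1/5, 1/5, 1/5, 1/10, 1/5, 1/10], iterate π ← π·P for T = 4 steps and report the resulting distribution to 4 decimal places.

t=0: π = [0.2000, 0.2000, 0.2000, 0.1000, 0.2000, 0.1000]
t=1: π = [0.1900, 0.1700, 0.1700, 0.1600, 0.1900, 0.1200]
t=2: π = [0.1840, 0.1670, 0.1780, 0.1530, 0.1990, 0.1190]
t=3: π = [0.1836, 0.1684, 0.1781, 0.1540, 0.1960, 0.1199]
t=4: π = [0.1836, 0.1680, 0.1784, 0.1540, 0.1964, 0.1196]

π = [0.1836, 0.1680, 0.1784, 0.1540, 0.1964, 0.1196]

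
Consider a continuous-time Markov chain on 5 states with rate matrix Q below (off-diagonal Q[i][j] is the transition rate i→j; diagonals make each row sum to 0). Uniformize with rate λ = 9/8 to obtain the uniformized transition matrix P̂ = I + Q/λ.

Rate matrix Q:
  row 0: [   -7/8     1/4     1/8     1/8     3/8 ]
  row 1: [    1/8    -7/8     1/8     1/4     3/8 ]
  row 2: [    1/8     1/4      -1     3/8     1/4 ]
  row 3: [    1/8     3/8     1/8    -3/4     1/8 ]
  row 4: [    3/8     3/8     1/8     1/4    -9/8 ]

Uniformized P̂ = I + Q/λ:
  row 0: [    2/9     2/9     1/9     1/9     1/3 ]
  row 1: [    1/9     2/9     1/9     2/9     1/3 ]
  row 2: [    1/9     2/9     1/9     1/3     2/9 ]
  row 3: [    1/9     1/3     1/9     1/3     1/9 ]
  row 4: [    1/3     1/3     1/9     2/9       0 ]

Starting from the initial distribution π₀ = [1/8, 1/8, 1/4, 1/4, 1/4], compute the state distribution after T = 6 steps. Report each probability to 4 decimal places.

t=0: π = [0.1250, 0.1250, 0.2500, 0.2500, 0.2500]
t=1: π = [0.1806, 0.2778, 0.1111, 0.2639, 0.1667]
t=2: π = [0.1682, 0.2701, 0.1111, 0.2438, 0.2068]
t=3: π = [0.1758, 0.2723, 0.1111, 0.2430, 0.1979]
t=4: π = [0.1746, 0.2712, 0.1111, 0.2420, 0.2010]
t=5: π = [0.1752, 0.2715, 0.1111, 0.2421, 0.2002]
t=6: π = [0.1751, 0.2714, 0.1111, 0.2420, 0.2005]

π = [0.1751, 0.2714, 0.1111, 0.2420, 0.2005]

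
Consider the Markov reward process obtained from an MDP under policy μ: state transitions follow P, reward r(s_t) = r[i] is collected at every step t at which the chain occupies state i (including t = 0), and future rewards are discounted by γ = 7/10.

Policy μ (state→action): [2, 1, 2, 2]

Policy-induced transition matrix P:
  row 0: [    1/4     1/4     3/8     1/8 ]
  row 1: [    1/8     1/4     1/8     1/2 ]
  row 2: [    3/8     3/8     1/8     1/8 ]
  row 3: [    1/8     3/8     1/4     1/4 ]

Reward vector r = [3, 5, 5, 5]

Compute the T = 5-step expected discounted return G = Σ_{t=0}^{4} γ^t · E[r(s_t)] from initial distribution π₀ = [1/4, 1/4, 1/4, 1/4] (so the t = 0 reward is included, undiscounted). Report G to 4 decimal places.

G = 12.6191

t=0: π = [0.2500, 0.2500, 0.2500, 0.2500], E[r] = 4.5000, γ^t·E[r] = 4.500000, running G = 4.500000
t=1: π = [0.2188, 0.3125, 0.2188, 0.2500], E[r] = 4.5625, γ^t·E[r] = 3.193750, running G = 7.693750
t=2: π = [0.2070, 0.3086, 0.2109, 0.2734], E[r] = 4.5859, γ^t·E[r] = 2.247109, running G = 9.940859
t=3: π = [0.2036, 0.3105, 0.2109, 0.2749], E[r] = 4.5928, γ^t·E[r] = 1.575321, running G = 11.516181
t=4: π = [0.2032, 0.3107, 0.2103, 0.2758], E[r] = 4.5936, γ^t·E[r] = 1.102930, running G = 12.619111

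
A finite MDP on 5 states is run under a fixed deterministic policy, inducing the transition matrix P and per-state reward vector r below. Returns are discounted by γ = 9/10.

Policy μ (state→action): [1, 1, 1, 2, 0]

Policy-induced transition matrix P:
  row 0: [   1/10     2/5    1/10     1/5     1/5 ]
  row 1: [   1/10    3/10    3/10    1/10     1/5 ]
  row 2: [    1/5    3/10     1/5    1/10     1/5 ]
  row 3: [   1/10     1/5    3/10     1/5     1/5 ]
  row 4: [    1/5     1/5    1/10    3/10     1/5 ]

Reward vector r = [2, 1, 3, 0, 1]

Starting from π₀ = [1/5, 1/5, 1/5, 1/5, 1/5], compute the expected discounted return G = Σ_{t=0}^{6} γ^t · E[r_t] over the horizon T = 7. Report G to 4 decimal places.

t=0: π = [0.2000, 0.2000, 0.2000, 0.2000, 0.2000], E[r] = 1.4000, γ^t·E[r] = 1.400000, running G = 1.400000
t=1: π = [0.1400, 0.2800, 0.2000, 0.1800, 0.2000], E[r] = 1.3600, γ^t·E[r] = 1.224000, running G = 2.624000
t=2: π = [0.1400, 0.2760, 0.2120, 0.1720, 0.2000], E[r] = 1.3920, γ^t·E[r] = 1.127520, running G = 3.751520
t=3: π = [0.1412, 0.2768, 0.2108, 0.1712, 0.2000], E[r] = 1.3916, γ^t·E[r] = 1.014476, running G = 4.765996
t=4: π = [0.1411, 0.2770, 0.2107, 0.1712, 0.2000], E[r] = 1.3912, γ^t·E[r] = 0.912766, running G = 5.678763
t=5: π = [0.1411, 0.2770, 0.2107, 0.1712, 0.2000], E[r] = 1.3913, γ^t·E[r] = 0.821530, running G = 6.500293
t=6: π = [0.1411, 0.2770, 0.2107, 0.1712, 0.2000], E[r] = 1.3913, γ^t·E[r] = 0.739379, running G = 7.239671

G = 7.2397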